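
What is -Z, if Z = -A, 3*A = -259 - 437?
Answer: -232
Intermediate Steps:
A = -232 (A = (-259 - 437)/3 = (⅓)*(-696) = -232)
Z = 232 (Z = -1*(-232) = 232)
-Z = -1*232 = -232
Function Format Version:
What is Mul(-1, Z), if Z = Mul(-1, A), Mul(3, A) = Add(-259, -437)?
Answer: -232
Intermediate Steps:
A = -232 (A = Mul(Rational(1, 3), Add(-259, -437)) = Mul(Rational(1, 3), -696) = -232)
Z = 232 (Z = Mul(-1, -232) = 232)
Mul(-1, Z) = Mul(-1, 232) = -232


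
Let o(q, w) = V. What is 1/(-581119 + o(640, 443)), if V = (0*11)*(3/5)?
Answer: -1/581119 ≈ -1.7208e-6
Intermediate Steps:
V = 0 (V = 0*(3*(1/5)) = 0*(3/5) = 0)
o(q, w) = 0
1/(-581119 + o(640, 443)) = 1/(-581119 + 0) = 1/(-581119) = -1/581119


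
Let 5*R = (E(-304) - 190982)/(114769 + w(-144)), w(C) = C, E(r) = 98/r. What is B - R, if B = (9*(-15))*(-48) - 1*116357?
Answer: -9571905825687/87115000 ≈ -1.0988e+5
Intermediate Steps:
R = -29029313/87115000 (R = ((98/(-304) - 190982)/(114769 - 144))/5 = ((98*(-1/304) - 190982)/114625)/5 = ((-49/152 - 190982)*(1/114625))/5 = (-29029313/152*1/114625)/5 = (1/5)*(-29029313/17423000) = -29029313/87115000 ≈ -0.33323)
B = -109877 (B = -135*(-48) - 116357 = 6480 - 116357 = -109877)
B - R = -109877 - 1*(-29029313/87115000) = -109877 + 29029313/87115000 = -9571905825687/87115000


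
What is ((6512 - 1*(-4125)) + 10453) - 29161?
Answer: -8071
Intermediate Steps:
((6512 - 1*(-4125)) + 10453) - 29161 = ((6512 + 4125) + 10453) - 29161 = (10637 + 10453) - 29161 = 21090 - 29161 = -8071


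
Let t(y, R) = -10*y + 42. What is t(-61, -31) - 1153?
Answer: -501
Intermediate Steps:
t(y, R) = 42 - 10*y
t(-61, -31) - 1153 = (42 - 10*(-61)) - 1153 = (42 + 610) - 1153 = 652 - 1153 = -501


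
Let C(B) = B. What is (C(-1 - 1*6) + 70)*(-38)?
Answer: -2394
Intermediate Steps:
(C(-1 - 1*6) + 70)*(-38) = ((-1 - 1*6) + 70)*(-38) = ((-1 - 6) + 70)*(-38) = (-7 + 70)*(-38) = 63*(-38) = -2394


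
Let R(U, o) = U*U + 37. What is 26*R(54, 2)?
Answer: 76778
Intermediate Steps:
R(U, o) = 37 + U² (R(U, o) = U² + 37 = 37 + U²)
26*R(54, 2) = 26*(37 + 54²) = 26*(37 + 2916) = 26*2953 = 76778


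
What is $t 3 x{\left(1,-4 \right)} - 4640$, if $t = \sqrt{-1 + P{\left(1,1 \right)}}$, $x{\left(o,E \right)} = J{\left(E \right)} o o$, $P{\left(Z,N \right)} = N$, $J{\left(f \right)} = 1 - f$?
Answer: $-4640$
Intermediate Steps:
$x{\left(o,E \right)} = o^{2} \left(1 - E\right)$ ($x{\left(o,E \right)} = \left(1 - E\right) o o = o \left(1 - E\right) o = o^{2} \left(1 - E\right)$)
$t = 0$ ($t = \sqrt{-1 + 1} = \sqrt{0} = 0$)
$t 3 x{\left(1,-4 \right)} - 4640 = 0 \cdot 3 \cdot 1^{2} \left(1 - -4\right) - 4640 = 0 \cdot 1 \left(1 + 4\right) - 4640 = 0 \cdot 1 \cdot 5 - 4640 = 0 \cdot 5 - 4640 = 0 - 4640 = -4640$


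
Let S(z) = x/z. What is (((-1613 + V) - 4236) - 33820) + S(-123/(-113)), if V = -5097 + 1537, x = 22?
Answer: -5314681/123 ≈ -43209.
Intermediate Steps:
V = -3560
S(z) = 22/z
(((-1613 + V) - 4236) - 33820) + S(-123/(-113)) = (((-1613 - 3560) - 4236) - 33820) + 22/((-123/(-113))) = ((-5173 - 4236) - 33820) + 22/((-123*(-1/113))) = (-9409 - 33820) + 22/(123/113) = -43229 + 22*(113/123) = -43229 + 2486/123 = -5314681/123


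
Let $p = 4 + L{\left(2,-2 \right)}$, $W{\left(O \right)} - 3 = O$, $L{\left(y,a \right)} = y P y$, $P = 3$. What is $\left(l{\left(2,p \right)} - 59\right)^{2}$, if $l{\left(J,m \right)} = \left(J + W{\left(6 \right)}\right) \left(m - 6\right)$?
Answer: $2601$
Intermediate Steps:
$L{\left(y,a \right)} = 3 y^{2}$ ($L{\left(y,a \right)} = y 3 y = 3 y y = 3 y^{2}$)
$W{\left(O \right)} = 3 + O$
$p = 16$ ($p = 4 + 3 \cdot 2^{2} = 4 + 3 \cdot 4 = 4 + 12 = 16$)
$l{\left(J,m \right)} = \left(-6 + m\right) \left(9 + J\right)$ ($l{\left(J,m \right)} = \left(J + \left(3 + 6\right)\right) \left(m - 6\right) = \left(J + 9\right) \left(-6 + m\right) = \left(9 + J\right) \left(-6 + m\right) = \left(-6 + m\right) \left(9 + J\right)$)
$\left(l{\left(2,p \right)} - 59\right)^{2} = \left(\left(-54 - 12 + 9 \cdot 16 + 2 \cdot 16\right) - 59\right)^{2} = \left(\left(-54 - 12 + 144 + 32\right) - 59\right)^{2} = \left(110 - 59\right)^{2} = 51^{2} = 2601$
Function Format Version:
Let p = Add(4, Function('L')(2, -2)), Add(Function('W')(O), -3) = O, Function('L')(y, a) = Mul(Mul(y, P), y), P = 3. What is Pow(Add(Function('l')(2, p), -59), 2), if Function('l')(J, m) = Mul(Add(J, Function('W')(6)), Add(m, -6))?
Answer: 2601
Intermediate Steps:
Function('L')(y, a) = Mul(3, Pow(y, 2)) (Function('L')(y, a) = Mul(Mul(y, 3), y) = Mul(Mul(3, y), y) = Mul(3, Pow(y, 2)))
Function('W')(O) = Add(3, O)
p = 16 (p = Add(4, Mul(3, Pow(2, 2))) = Add(4, Mul(3, 4)) = Add(4, 12) = 16)
Function('l')(J, m) = Mul(Add(-6, m), Add(9, J)) (Function('l')(J, m) = Mul(Add(J, Add(3, 6)), Add(m, -6)) = Mul(Add(J, 9), Add(-6, m)) = Mul(Add(9, J), Add(-6, m)) = Mul(Add(-6, m), Add(9, J)))
Pow(Add(Function('l')(2, p), -59), 2) = Pow(Add(Add(-54, Mul(-6, 2), Mul(9, 16), Mul(2, 16)), -59), 2) = Pow(Add(Add(-54, -12, 144, 32), -59), 2) = Pow(Add(110, -59), 2) = Pow(51, 2) = 2601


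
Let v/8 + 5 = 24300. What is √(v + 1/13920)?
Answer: √2353777344870/3480 ≈ 440.86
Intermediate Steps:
v = 194360 (v = -40 + 8*24300 = -40 + 194400 = 194360)
√(v + 1/13920) = √(194360 + 1/13920) = √(2705491201/13920) = √2353777344870/3480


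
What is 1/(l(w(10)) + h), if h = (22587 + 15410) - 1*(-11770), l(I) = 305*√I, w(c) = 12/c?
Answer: 16589/825547553 - 61*√30/2476642659 ≈ 1.9960e-5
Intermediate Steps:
h = 49767 (h = 37997 + 11770 = 49767)
1/(l(w(10)) + h) = 1/(305*√(12/10) + 49767) = 1/(305*√(12*(⅒)) + 49767) = 1/(305*√(6/5) + 49767) = 1/(305*(√30/5) + 49767) = 1/(61*√30 + 49767) = 1/(49767 + 61*√30)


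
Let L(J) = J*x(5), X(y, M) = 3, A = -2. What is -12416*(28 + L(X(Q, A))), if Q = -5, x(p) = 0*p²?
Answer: -347648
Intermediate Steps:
x(p) = 0
L(J) = 0 (L(J) = J*0 = 0)
-12416*(28 + L(X(Q, A))) = -12416*(28 + 0) = -12416*28 = -347648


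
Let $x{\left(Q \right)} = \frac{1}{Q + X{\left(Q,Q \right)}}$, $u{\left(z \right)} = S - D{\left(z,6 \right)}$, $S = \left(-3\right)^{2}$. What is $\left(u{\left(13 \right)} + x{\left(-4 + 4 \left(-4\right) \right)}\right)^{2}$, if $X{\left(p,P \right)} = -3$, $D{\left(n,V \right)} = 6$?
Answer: $\frac{4624}{529} \approx 8.741$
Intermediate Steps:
$S = 9$
$u{\left(z \right)} = 3$ ($u{\left(z \right)} = 9 - 6 = 3$)
$x{\left(Q \right)} = \frac{1}{-3 + Q}$ ($x{\left(Q \right)} = \frac{1}{Q - 3} = \frac{1}{-3 + Q}$)
$\left(u{\left(13 \right)} + x{\left(-4 + 4 \left(-4\right) \right)}\right)^{2} = \left(3 + \frac{1}{-3 + \left(-4 + 4 \left(-4\right)\right)}\right)^{2} = \left(3 + \frac{1}{-3 - 20}\right)^{2} = \left(3 + \frac{1}{-23}\right)^{2} = \left(3 - \frac{1}{23}\right)^{2} = \left(\frac{68}{23}\right)^{2} = \frac{4624}{529}$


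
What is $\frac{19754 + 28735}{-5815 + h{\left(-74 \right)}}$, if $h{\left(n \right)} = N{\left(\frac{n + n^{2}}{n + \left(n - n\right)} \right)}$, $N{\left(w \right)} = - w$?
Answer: $- \frac{16163}{1914} \approx -8.4446$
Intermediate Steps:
$h{\left(n \right)} = - \frac{n + n^{2}}{n}$ ($h{\left(n \right)} = - \frac{n + n^{2}}{n + \left(n - n\right)} = - \frac{n + n^{2}}{n + 0} = - \frac{n + n^{2}}{n}$)
$\frac{19754 + 28735}{-5815 + h{\left(-74 \right)}} = \frac{19754 + 28735}{-5815 - -73} = \frac{48489}{-5815 + \left(-1 + 74\right)} = \frac{48489}{-5815 + 73} = \frac{48489}{-5742} = 48489 \left(- \frac{1}{5742}\right) = - \frac{16163}{1914}$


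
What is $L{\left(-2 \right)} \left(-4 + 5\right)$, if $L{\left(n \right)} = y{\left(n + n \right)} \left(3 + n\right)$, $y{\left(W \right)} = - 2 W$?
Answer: $8$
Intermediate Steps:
$L{\left(n \right)} = - 4 n \left(3 + n\right)$ ($L{\left(n \right)} = - 2 \left(n + n\right) \left(3 + n\right) = - 2 \cdot 2 n \left(3 + n\right) = - 4 n \left(3 + n\right)$)
$L{\left(-2 \right)} \left(-4 + 5\right) = \left(-4\right) \left(-2\right) \left(3 - 2\right) \left(-4 + 5\right) = \left(-4\right) \left(-2\right) 1 \cdot 1 = 8 \cdot 1 = 8$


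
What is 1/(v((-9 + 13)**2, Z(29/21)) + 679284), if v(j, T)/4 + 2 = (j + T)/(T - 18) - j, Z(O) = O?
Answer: 349/237043528 ≈ 1.4723e-6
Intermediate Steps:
v(j, T) = -8 - 4*j + 4*(T + j)/(-18 + T) (v(j, T) = -8 + 4*((j + T)/(T - 18) - j) = -8 + 4*((T + j)/(-18 + T) - j) = -8 + 4*(-j + (T + j)/(-18 + T)) = -8 + (-4*j + 4*(T + j)/(-18 + T)) = -8 - 4*j + 4*(T + j)/(-18 + T))
1/(v((-9 + 13)**2, Z(29/21)) + 679284) = 1/(4*(36 - 29/21 + 19*(-9 + 13)**2 - 29/21*(-9 + 13)**2)/(-18 + 29/21) + 679284) = 1/(4*(36 - 29/21 + 19*4**2 - 1*29*(1/21)*4**2)/(-18 + 29*(1/21)) + 679284) = 1/(4*(36 - 1*29/21 + 19*16 - 1*29/21*16)/(-18 + 29/21) + 679284) = 1/(4*(36 - 29/21 + 304 - 464/21)/(-349/21) + 679284) = 1/(4*(-21/349)*(6647/21) + 679284) = 1/(-26588/349 + 679284) = 1/(237043528/349) = 349/237043528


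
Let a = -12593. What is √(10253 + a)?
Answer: 6*I*√65 ≈ 48.374*I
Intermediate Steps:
√(10253 + a) = √(10253 - 12593) = √(-2340) = 6*I*√65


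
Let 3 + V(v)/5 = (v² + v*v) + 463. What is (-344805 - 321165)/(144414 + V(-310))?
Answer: -110995/184619 ≈ -0.60121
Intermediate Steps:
V(v) = 2300 + 10*v² (V(v) = -15 + 5*((v² + v*v) + 463) = -15 + 5*((v² + v²) + 463) = -15 + 5*(2*v² + 463) = -15 + 5*(463 + 2*v²) = -15 + (2315 + 10*v²) = 2300 + 10*v²)
(-344805 - 321165)/(144414 + V(-310)) = (-344805 - 321165)/(144414 + (2300 + 10*(-310)²)) = -665970/(144414 + (2300 + 10*96100)) = -665970/(144414 + (2300 + 961000)) = -665970/(144414 + 963300) = -665970/1107714 = -665970*1/1107714 = -110995/184619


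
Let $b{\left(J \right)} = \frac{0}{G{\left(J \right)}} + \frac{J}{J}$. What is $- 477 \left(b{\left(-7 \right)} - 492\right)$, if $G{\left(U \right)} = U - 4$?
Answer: $234207$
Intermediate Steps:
$G{\left(U \right)} = -4 + U$
$b{\left(J \right)} = 1$ ($b{\left(J \right)} = \frac{0}{-4 + J} + \frac{J}{J} = 0 + 1 = 1$)
$- 477 \left(b{\left(-7 \right)} - 492\right) = - 477 \left(1 - 492\right) = \left(-477\right) \left(-491\right) = 234207$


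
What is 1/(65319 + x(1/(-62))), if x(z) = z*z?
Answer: 3844/251086237 ≈ 1.5309e-5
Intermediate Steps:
x(z) = z²
1/(65319 + x(1/(-62))) = 1/(65319 + (1/(-62))²) = 1/(65319 + (-1/62)²) = 1/(65319 + 1/3844) = 1/(251086237/3844) = 3844/251086237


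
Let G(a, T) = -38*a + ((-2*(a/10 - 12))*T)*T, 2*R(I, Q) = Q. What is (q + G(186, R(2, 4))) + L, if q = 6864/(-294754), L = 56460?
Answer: 36357299232/736885 ≈ 49339.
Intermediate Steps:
q = -3432/147377 (q = 6864*(-1/294754) = -3432/147377 ≈ -0.023287)
R(I, Q) = Q/2
G(a, T) = -38*a + T²*(24 - a/5) (G(a, T) = -38*a + ((-2*(a*(⅒) - 12))*T)*T = -38*a + ((-2*(a/10 - 12))*T)*T = -38*a + ((-2*(-12 + a/10))*T)*T = -38*a + ((24 - a/5)*T)*T = -38*a + (T*(24 - a/5))*T = -38*a + T²*(24 - a/5))
(q + G(186, R(2, 4))) + L = (-3432/147377 + (-38*186 + 24*((½)*4)² - ⅕*186*((½)*4)²)) + 56460 = (-3432/147377 + (-7068 + 24*2² - ⅕*186*2²)) + 56460 = (-3432/147377 + (-7068 + 24*4 - ⅕*186*4)) + 56460 = (-3432/147377 + (-7068 + 96 - 744/5)) + 56460 = (-3432/147377 - 35604/5) + 56460 = -5247227868/736885 + 56460 = 36357299232/736885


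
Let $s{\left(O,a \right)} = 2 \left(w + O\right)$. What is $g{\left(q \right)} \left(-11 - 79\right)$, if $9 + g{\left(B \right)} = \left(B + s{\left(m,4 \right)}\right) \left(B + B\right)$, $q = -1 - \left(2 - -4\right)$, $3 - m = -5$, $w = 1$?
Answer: $14670$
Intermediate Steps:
$m = 8$ ($m = 3 - -5 = 3 + 5 = 8$)
$q = -7$ ($q = -1 - \left(2 + 4\right) = -1 - 6 = -7$)
$s{\left(O,a \right)} = 2 + 2 O$ ($s{\left(O,a \right)} = 2 \left(1 + O\right) = 2 + 2 O$)
$g{\left(B \right)} = -9 + 2 B \left(18 + B\right)$ ($g{\left(B \right)} = -9 + \left(B + \left(2 + 2 \cdot 8\right)\right) \left(B + B\right) = -9 + \left(B + \left(2 + 16\right)\right) 2 B = -9 + \left(B + 18\right) 2 B = -9 + \left(18 + B\right) 2 B = -9 + 2 B \left(18 + B\right)$)
$g{\left(q \right)} \left(-11 - 79\right) = \left(-9 + 2 \left(-7\right)^{2} + 36 \left(-7\right)\right) \left(-11 - 79\right) = \left(-9 + 2 \cdot 49 - 252\right) \left(-90\right) = \left(-9 + 98 - 252\right) \left(-90\right) = \left(-163\right) \left(-90\right) = 14670$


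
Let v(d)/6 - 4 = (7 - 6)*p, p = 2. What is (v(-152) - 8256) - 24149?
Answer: -32369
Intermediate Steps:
v(d) = 36 (v(d) = 24 + 6*((7 - 6)*2) = 24 + 6*(1*2) = 24 + 6*2 = 24 + 12 = 36)
(v(-152) - 8256) - 24149 = (36 - 8256) - 24149 = -8220 - 24149 = -32369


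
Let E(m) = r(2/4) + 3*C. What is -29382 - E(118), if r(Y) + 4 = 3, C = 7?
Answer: -29402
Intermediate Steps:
r(Y) = -1 (r(Y) = -4 + 3 = -1)
E(m) = 20 (E(m) = -1 + 3*7 = -1 + 21 = 20)
-29382 - E(118) = -29382 - 1*20 = -29382 - 20 = -29402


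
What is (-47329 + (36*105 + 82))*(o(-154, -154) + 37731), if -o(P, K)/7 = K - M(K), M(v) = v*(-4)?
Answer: -1874340507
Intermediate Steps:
M(v) = -4*v
o(P, K) = -35*K (o(P, K) = -7*(K - (-4)*K) = -7*(K + 4*K) = -35*K)
(-47329 + (36*105 + 82))*(o(-154, -154) + 37731) = (-47329 + (36*105 + 82))*(-35*(-154) + 37731) = (-47329 + (3780 + 82))*(5390 + 37731) = (-47329 + 3862)*43121 = -43467*43121 = -1874340507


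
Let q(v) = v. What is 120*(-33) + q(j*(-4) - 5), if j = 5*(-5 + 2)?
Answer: -3905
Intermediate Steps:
j = -15 (j = 5*(-3) = -15)
120*(-33) + q(j*(-4) - 5) = 120*(-33) + (-15*(-4) - 5) = -3960 + (60 - 5) = -3960 + 55 = -3905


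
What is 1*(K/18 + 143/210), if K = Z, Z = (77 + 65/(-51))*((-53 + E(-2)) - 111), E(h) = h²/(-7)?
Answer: -823083/1190 ≈ -691.67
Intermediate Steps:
E(h) = -h²/7 (E(h) = h²*(-⅐) = -h²/7)
Z = -1483008/119 (Z = (77 + 65/(-51))*((-53 - ⅐*(-2)²) - 111) = (77 + 65*(-1/51))*((-53 - ⅐*4) - 111) = (77 - 65/51)*((-53 - 4/7) - 111) = 3862*(-375/7 - 111)/51 = (3862/51)*(-1152/7) = -1483008/119 ≈ -12462.)
K = -1483008/119 ≈ -12462.
1*(K/18 + 143/210) = 1*(-1483008/119/18 + 143/210) = 1*(-1483008/119*1/18 + 143*(1/210)) = 1*(-247168/357 + 143/210) = 1*(-823083/1190) = -823083/1190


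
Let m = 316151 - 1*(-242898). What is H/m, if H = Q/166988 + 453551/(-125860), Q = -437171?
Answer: -1167499254/104907090620485 ≈ -1.1129e-5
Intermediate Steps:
H = -1167499254/187652765 (H = -437171/166988 + 453551/(-125860) = -437171*1/166988 + 453551*(-1/125860) = -437171/166988 - 64793/17980 = -1167499254/187652765 ≈ -6.2216)
m = 559049 (m = 316151 + 242898 = 559049)
H/m = -1167499254/187652765/559049 = -1167499254/187652765*1/559049 = -1167499254/104907090620485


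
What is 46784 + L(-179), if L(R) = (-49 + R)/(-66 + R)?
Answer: 11462308/245 ≈ 46785.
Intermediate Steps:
L(R) = (-49 + R)/(-66 + R)
46784 + L(-179) = 46784 + (-49 - 179)/(-66 - 179) = 46784 - 228/(-245) = 46784 - 1/245*(-228) = 46784 + 228/245 = 11462308/245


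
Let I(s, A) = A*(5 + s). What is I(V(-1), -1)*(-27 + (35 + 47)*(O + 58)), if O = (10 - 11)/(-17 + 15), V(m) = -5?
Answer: 0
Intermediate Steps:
O = ½ (O = -1/(-2) = -1*(-½) = ½ ≈ 0.50000)
I(V(-1), -1)*(-27 + (35 + 47)*(O + 58)) = (-(5 - 5))*(-27 + (35 + 47)*(½ + 58)) = (-1*0)*(-27 + 82*(117/2)) = 0*(-27 + 4797) = 0*4770 = 0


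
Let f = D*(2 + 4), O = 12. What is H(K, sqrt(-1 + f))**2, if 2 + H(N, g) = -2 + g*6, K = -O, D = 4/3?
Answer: 268 - 48*sqrt(7) ≈ 141.00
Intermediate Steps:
D = 4/3 (D = 4*(1/3) = 4/3 ≈ 1.3333)
f = 8 (f = 4*(2 + 4)/3 = (4/3)*6 = 8)
K = -12 (K = -1*12 = -12)
H(N, g) = -4 + 6*g (H(N, g) = -2 + (-2 + g*6) = -2 + (-2 + 6*g) = -4 + 6*g)
H(K, sqrt(-1 + f))**2 = (-4 + 6*sqrt(-1 + 8))**2 = (-4 + 6*sqrt(7))**2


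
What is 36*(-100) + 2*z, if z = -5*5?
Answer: -3650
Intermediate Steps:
z = -25
36*(-100) + 2*z = 36*(-100) + 2*(-25) = -3600 - 50 = -3650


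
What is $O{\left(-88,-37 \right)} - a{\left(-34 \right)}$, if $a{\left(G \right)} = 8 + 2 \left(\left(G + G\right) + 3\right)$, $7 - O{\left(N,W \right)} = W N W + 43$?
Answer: $120558$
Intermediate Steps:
$O{\left(N,W \right)} = -36 - N W^{2}$ ($O{\left(N,W \right)} = 7 - \left(W N W + 43\right) = 7 - \left(N W W + 43\right) = 7 - \left(N W^{2} + 43\right) = 7 - \left(43 + N W^{2}\right) = -36 - N W^{2}$)
$a{\left(G \right)} = 14 + 4 G$ ($a{\left(G \right)} = 8 + 2 \left(2 G + 3\right) = 8 + 2 \left(3 + 2 G\right) = 8 + \left(6 + 4 G\right) = 14 + 4 G$)
$O{\left(-88,-37 \right)} - a{\left(-34 \right)} = \left(-36 - - 88 \left(-37\right)^{2}\right) - \left(14 + 4 \left(-34\right)\right) = \left(-36 - \left(-88\right) 1369\right) - \left(14 - 136\right) = \left(-36 + 120472\right) - -122 = 120436 + 122 = 120558$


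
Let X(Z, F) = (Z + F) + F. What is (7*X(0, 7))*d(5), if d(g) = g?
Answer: 490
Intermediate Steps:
X(Z, F) = Z + 2*F (X(Z, F) = (F + Z) + F = Z + 2*F)
(7*X(0, 7))*d(5) = (7*(0 + 2*7))*5 = (7*(0 + 14))*5 = (7*14)*5 = 98*5 = 490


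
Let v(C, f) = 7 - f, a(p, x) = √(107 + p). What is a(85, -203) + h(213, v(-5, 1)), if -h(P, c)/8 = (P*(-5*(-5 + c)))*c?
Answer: 51120 + 8*√3 ≈ 51134.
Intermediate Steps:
h(P, c) = -8*P*c*(25 - 5*c) (h(P, c) = -8*P*(-5*(-5 + c))*c = -8*P*(25 - 5*c)*c = -8*P*c*(25 - 5*c))
a(85, -203) + h(213, v(-5, 1)) = √(107 + 85) + 40*213*(7 - 1*1)*(-5 + (7 - 1*1)) = √192 + 40*213*(7 - 1)*(-5 + (7 - 1)) = 8*√3 + 40*213*6*(-5 + 6) = 8*√3 + 40*213*6*1 = 8*√3 + 51120 = 51120 + 8*√3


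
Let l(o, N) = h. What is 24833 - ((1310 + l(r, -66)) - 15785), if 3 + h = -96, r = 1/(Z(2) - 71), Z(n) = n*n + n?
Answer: 39407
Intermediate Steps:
Z(n) = n + n**2 (Z(n) = n**2 + n = n + n**2)
r = -1/65 (r = 1/(2*(1 + 2) - 71) = 1/(2*3 - 71) = 1/(6 - 71) = 1/(-65) = -1/65 ≈ -0.015385)
h = -99 (h = -3 - 96 = -99)
l(o, N) = -99
24833 - ((1310 + l(r, -66)) - 15785) = 24833 - ((1310 - 99) - 15785) = 24833 - (1211 - 15785) = 24833 - 1*(-14574) = 24833 + 14574 = 39407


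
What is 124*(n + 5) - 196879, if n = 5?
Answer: -195639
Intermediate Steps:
124*(n + 5) - 196879 = 124*(5 + 5) - 196879 = 124*10 - 196879 = 1240 - 196879 = -195639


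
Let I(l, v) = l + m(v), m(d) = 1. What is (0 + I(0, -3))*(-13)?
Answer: -13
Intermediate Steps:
I(l, v) = 1 + l (I(l, v) = l + 1 = 1 + l)
(0 + I(0, -3))*(-13) = (0 + (1 + 0))*(-13) = (0 + 1)*(-13) = 1*(-13) = -13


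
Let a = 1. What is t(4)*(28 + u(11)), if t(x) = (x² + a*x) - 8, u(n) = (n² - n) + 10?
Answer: 1776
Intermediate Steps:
u(n) = 10 + n² - n
t(x) = -8 + x + x² (t(x) = (x² + 1*x) - 8 = (x² + x) - 8 = (x + x²) - 8 = -8 + x + x²)
t(4)*(28 + u(11)) = (-8 + 4 + 4²)*(28 + (10 + 11² - 1*11)) = (-8 + 4 + 16)*(28 + (10 + 121 - 11)) = 12*(28 + 120) = 12*148 = 1776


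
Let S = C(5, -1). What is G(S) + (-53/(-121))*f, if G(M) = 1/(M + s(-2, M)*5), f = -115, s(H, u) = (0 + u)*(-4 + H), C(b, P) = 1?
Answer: -176876/3509 ≈ -50.406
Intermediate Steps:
s(H, u) = u*(-4 + H)
S = 1
G(M) = -1/(29*M) (G(M) = 1/(M + (M*(-4 - 2))*5) = 1/(M + (M*(-6))*5) = 1/(M - 6*M*5) = 1/(M - 30*M) = 1/(-29*M) = -1/(29*M))
G(S) + (-53/(-121))*f = -1/29/1 - 53/(-121)*(-115) = -1/29*1 - 53*(-1/121)*(-115) = -1/29 + (53/121)*(-115) = -1/29 - 6095/121 = -176876/3509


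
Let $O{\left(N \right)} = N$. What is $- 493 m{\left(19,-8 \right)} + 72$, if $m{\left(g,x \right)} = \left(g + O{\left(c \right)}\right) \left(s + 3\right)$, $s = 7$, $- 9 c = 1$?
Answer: $- \frac{837452}{9} \approx -93050.0$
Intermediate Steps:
$c = - \frac{1}{9}$ ($c = \left(- \frac{1}{9}\right) 1 = - \frac{1}{9} \approx -0.11111$)
$m{\left(g,x \right)} = - \frac{10}{9} + 10 g$ ($m{\left(g,x \right)} = \left(g - \frac{1}{9}\right) \left(7 + 3\right) = \left(- \frac{1}{9} + g\right) 10 = - \frac{10}{9} + 10 g$)
$- 493 m{\left(19,-8 \right)} + 72 = - 493 \left(- \frac{10}{9} + 10 \cdot 19\right) + 72 = - 493 \left(- \frac{10}{9} + 190\right) + 72 = \left(-493\right) \frac{1700}{9} + 72 = - \frac{838100}{9} + 72 = - \frac{837452}{9}$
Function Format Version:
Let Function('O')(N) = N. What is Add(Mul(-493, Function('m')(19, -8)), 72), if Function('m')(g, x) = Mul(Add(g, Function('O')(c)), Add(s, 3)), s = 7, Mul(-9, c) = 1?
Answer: Rational(-837452, 9) ≈ -93050.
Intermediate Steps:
c = Rational(-1, 9) (c = Mul(Rational(-1, 9), 1) = Rational(-1, 9) ≈ -0.11111)
Function('m')(g, x) = Add(Rational(-10, 9), Mul(10, g)) (Function('m')(g, x) = Mul(Add(g, Rational(-1, 9)), Add(7, 3)) = Mul(Add(Rational(-1, 9), g), 10) = Add(Rational(-10, 9), Mul(10, g)))
Add(Mul(-493, Function('m')(19, -8)), 72) = Add(Mul(-493, Add(Rational(-10, 9), Mul(10, 19))), 72) = Add(Mul(-493, Add(Rational(-10, 9), 190)), 72) = Add(Mul(-493, Rational(1700, 9)), 72) = Add(Rational(-838100, 9), 72) = Rational(-837452, 9)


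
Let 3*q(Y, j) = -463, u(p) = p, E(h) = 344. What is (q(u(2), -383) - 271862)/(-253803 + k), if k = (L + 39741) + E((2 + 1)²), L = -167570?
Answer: 816049/1143864 ≈ 0.71341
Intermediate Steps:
k = -127485 (k = (-167570 + 39741) + 344 = -127829 + 344 = -127485)
q(Y, j) = -463/3 (q(Y, j) = (⅓)*(-463) = -463/3)
(q(u(2), -383) - 271862)/(-253803 + k) = (-463/3 - 271862)/(-253803 - 127485) = -816049/3/(-381288) = -816049/3*(-1/381288) = 816049/1143864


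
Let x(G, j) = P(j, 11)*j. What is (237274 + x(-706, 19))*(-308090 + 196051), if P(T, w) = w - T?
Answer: -26566911758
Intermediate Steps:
x(G, j) = j*(11 - j) (x(G, j) = (11 - j)*j = j*(11 - j))
(237274 + x(-706, 19))*(-308090 + 196051) = (237274 + 19*(11 - 1*19))*(-308090 + 196051) = (237274 + 19*(11 - 19))*(-112039) = (237274 + 19*(-8))*(-112039) = (237274 - 152)*(-112039) = 237122*(-112039) = -26566911758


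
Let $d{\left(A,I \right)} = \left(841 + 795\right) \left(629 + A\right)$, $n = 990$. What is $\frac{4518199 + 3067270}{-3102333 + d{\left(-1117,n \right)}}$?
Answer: $- \frac{7585469}{3900701} \approx -1.9446$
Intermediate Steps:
$d{\left(A,I \right)} = 1029044 + 1636 A$ ($d{\left(A,I \right)} = 1636 \left(629 + A\right) = 1029044 + 1636 A$)
$\frac{4518199 + 3067270}{-3102333 + d{\left(-1117,n \right)}} = \frac{4518199 + 3067270}{-3102333 + \left(1029044 + 1636 \left(-1117\right)\right)} = \frac{7585469}{-3102333 + \left(1029044 - 1827412\right)} = \frac{7585469}{-3102333 - 798368} = \frac{7585469}{-3900701} = 7585469 \left(- \frac{1}{3900701}\right) = - \frac{7585469}{3900701}$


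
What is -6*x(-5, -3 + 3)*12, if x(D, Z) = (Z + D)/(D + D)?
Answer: -36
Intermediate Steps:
x(D, Z) = (D + Z)/(2*D) (x(D, Z) = (D + Z)/((2*D)) = (D + Z)*(1/(2*D)) = (D + Z)/(2*D))
-6*x(-5, -3 + 3)*12 = -3*(-5 + (-3 + 3))/(-5)*12 = -3*(-1)*(-5 + 0)/5*12 = -3*(-1)*(-5)/5*12 = -6*½*12 = -3*12 = -36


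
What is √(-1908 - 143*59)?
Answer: I*√10345 ≈ 101.71*I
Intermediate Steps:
√(-1908 - 143*59) = √(-1908 - 8437) = √(-10345) = I*√10345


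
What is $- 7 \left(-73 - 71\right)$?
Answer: $1008$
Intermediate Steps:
$- 7 \left(-73 - 71\right) = \left(-7\right) \left(-144\right) = 1008$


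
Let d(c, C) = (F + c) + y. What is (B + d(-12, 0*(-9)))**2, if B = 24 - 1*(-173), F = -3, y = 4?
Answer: 34596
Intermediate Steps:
B = 197 (B = 24 + 173 = 197)
d(c, C) = 1 + c (d(c, C) = (-3 + c) + 4 = 1 + c)
(B + d(-12, 0*(-9)))**2 = (197 + (1 - 12))**2 = (197 - 11)**2 = 186**2 = 34596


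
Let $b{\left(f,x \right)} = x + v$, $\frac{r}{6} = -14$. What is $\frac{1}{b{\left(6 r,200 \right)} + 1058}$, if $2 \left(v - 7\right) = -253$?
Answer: $\frac{2}{2277} \approx 0.00087835$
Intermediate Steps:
$r = -84$ ($r = 6 \left(-14\right) = -84$)
$v = - \frac{239}{2}$ ($v = 7 + \frac{1}{2} \left(-253\right) = 7 - \frac{253}{2} = - \frac{239}{2} \approx -119.5$)
$b{\left(f,x \right)} = - \frac{239}{2} + x$ ($b{\left(f,x \right)} = x - \frac{239}{2} = - \frac{239}{2} + x$)
$\frac{1}{b{\left(6 r,200 \right)} + 1058} = \frac{1}{\left(- \frac{239}{2} + 200\right) + 1058} = \frac{1}{\frac{161}{2} + 1058} = \frac{1}{\frac{2277}{2}} = \frac{2}{2277}$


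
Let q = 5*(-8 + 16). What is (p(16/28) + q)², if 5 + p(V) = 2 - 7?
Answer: 900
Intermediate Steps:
p(V) = -10 (p(V) = -5 + (2 - 7) = -5 - 5 = -10)
q = 40 (q = 5*8 = 40)
(p(16/28) + q)² = (-10 + 40)² = 30² = 900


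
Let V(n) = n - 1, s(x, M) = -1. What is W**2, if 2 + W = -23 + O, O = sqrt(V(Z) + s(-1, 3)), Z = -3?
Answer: (25 - I*sqrt(5))**2 ≈ 620.0 - 111.8*I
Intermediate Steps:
V(n) = -1 + n
O = I*sqrt(5) (O = sqrt((-1 - 3) - 1) = sqrt(-4 - 1) = sqrt(-5) = I*sqrt(5) ≈ 2.2361*I)
W = -25 + I*sqrt(5) (W = -2 + (-23 + I*sqrt(5)) = -25 + I*sqrt(5) ≈ -25.0 + 2.2361*I)
W**2 = (-25 + I*sqrt(5))**2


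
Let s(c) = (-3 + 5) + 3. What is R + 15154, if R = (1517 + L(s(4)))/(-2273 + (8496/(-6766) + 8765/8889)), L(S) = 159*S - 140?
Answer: 258967798327037/17090149607 ≈ 15153.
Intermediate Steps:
s(c) = 5 (s(c) = 2 + 3 = 5)
L(S) = -140 + 159*S
R = -16328817441/17090149607 (R = (1517 + (-140 + 159*5))/(-2273 + (8496/(-6766) + 8765/8889)) = (1517 + (-140 + 795))/(-2273 + (8496*(-1/6766) + 8765*(1/8889))) = (1517 + 655)/(-2273 + (-4248/3383 + 8765/8889)) = 2172/(-2273 - 8108477/30071487) = 2172/(-68360598428/30071487) = 2172*(-30071487/68360598428) = -16328817441/17090149607 ≈ -0.95545)
R + 15154 = -16328817441/17090149607 + 15154 = 258967798327037/17090149607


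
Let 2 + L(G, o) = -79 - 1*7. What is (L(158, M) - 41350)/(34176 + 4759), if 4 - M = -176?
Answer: -41438/38935 ≈ -1.0643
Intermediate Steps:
M = 180 (M = 4 - 1*(-176) = 4 + 176 = 180)
L(G, o) = -88 (L(G, o) = -2 + (-79 - 1*7) = -2 + (-79 - 7) = -2 - 86 = -88)
(L(158, M) - 41350)/(34176 + 4759) = (-88 - 41350)/(34176 + 4759) = -41438/38935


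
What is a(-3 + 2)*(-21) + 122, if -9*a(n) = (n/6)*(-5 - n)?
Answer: 1112/9 ≈ 123.56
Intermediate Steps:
a(n) = -n*(-5 - n)/54 (a(n) = -n/6*(-5 - n)/9 = -n*(-5 - n)/54)
a(-3 + 2)*(-21) + 122 = ((-3 + 2)*(5 + (-3 + 2))/54)*(-21) + 122 = ((1/54)*(-1)*(5 - 1))*(-21) + 122 = ((1/54)*(-1)*4)*(-21) + 122 = -2/27*(-21) + 122 = 14/9 + 122 = 1112/9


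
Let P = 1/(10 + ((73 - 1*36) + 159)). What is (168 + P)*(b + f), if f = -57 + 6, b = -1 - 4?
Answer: -969052/103 ≈ -9408.3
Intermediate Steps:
b = -5
f = -51
P = 1/206 (P = 1/(10 + ((73 - 36) + 159)) = 1/(10 + (37 + 159)) = 1/(10 + 196) = 1/206 ≈ 0.0048544)
(168 + P)*(b + f) = (168 + 1/206)*(-5 - 51) = (34609/206)*(-56) = -969052/103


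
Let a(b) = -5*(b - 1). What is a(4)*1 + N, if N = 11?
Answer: -4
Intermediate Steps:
a(b) = 5 - 5*b (a(b) = -5*(-1 + b) = 5 - 5*b)
a(4)*1 + N = (5 - 5*4)*1 + 11 = (5 - 20)*1 + 11 = -15*1 + 11 = -15 + 11 = -4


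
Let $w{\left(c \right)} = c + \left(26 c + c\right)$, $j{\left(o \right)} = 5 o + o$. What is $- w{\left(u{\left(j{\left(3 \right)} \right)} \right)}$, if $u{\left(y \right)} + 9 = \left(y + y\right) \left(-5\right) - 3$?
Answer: $5376$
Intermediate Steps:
$j{\left(o \right)} = 6 o$
$u{\left(y \right)} = -12 - 10 y$ ($u{\left(y \right)} = -9 + \left(\left(y + y\right) \left(-5\right) - 3\right) = -9 + \left(2 y \left(-5\right) - 3\right) = -9 - \left(3 + 10 y\right) = -12 - 10 y$)
$w{\left(c \right)} = 28 c$ ($w{\left(c \right)} = c + 27 c = 28 c$)
$- w{\left(u{\left(j{\left(3 \right)} \right)} \right)} = - 28 \left(-12 - 10 \cdot 6 \cdot 3\right) = - 28 \left(-12 - 180\right) = - 28 \left(-192\right) = \left(-1\right) \left(-5376\right) = 5376$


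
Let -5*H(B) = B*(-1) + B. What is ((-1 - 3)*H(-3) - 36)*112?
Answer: -4032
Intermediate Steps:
H(B) = 0 (H(B) = -(B*(-1) + B)/5 = -(-B + B)/5 = -⅕*0 = 0)
((-1 - 3)*H(-3) - 36)*112 = ((-1 - 3)*0 - 36)*112 = (-4*0 - 36)*112 = (0 - 36)*112 = -36*112 = -4032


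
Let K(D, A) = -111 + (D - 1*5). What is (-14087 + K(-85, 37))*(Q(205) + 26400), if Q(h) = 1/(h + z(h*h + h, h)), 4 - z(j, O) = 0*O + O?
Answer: -377206772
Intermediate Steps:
K(D, A) = -116 + D (K(D, A) = -111 + (D - 5) = -111 + (-5 + D) = -116 + D)
z(j, O) = 4 - O (z(j, O) = 4 - (0*O + O) = 4 - (0 + O) = 4 - O)
Q(h) = ¼ (Q(h) = 1/(h + (4 - h)) = 1/4 = ¼)
(-14087 + K(-85, 37))*(Q(205) + 26400) = (-14087 + (-116 - 85))*(¼ + 26400) = (-14087 - 201)*(105601/4) = -14288*105601/4 = -377206772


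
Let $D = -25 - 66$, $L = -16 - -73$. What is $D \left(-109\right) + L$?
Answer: $9976$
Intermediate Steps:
$L = 57$ ($L = -16 + 73 = 57$)
$D = -91$ ($D = -25 - 66 = -91$)
$D \left(-109\right) + L = \left(-91\right) \left(-109\right) + 57 = 9919 + 57 = 9976$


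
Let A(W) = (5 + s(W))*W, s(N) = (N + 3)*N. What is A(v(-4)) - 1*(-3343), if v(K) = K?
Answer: 3307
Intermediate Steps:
s(N) = N*(3 + N) (s(N) = (3 + N)*N = N*(3 + N))
A(W) = W*(5 + W*(3 + W)) (A(W) = (5 + W*(3 + W))*W = W*(5 + W*(3 + W)))
A(v(-4)) - 1*(-3343) = -4*(5 - 4*(3 - 4)) - 1*(-3343) = -4*(5 - 4*(-1)) + 3343 = -4*(5 + 4) + 3343 = -4*9 + 3343 = -36 + 3343 = 3307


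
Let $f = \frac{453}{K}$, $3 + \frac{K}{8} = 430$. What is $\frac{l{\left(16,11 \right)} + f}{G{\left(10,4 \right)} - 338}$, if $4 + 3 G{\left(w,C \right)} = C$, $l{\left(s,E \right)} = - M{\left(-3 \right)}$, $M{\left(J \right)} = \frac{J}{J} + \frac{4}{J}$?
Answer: $- \frac{4775}{3463824} \approx -0.0013785$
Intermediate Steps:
$K = 3416$ ($K = -24 + 8 \cdot 430 = -24 + 3440 = 3416$)
$M{\left(J \right)} = 1 + \frac{4}{J}$
$l{\left(s,E \right)} = \frac{1}{3}$ ($l{\left(s,E \right)} = - \frac{4 - 3}{-3} = - \frac{\left(-1\right) 1}{3} = \left(-1\right) \left(- \frac{1}{3}\right) = \frac{1}{3}$)
$G{\left(w,C \right)} = - \frac{4}{3} + \frac{C}{3}$
$f = \frac{453}{3416} \approx 0.13261$
$\frac{l{\left(16,11 \right)} + f}{G{\left(10,4 \right)} - 338} = \frac{\frac{1}{3} + \frac{453}{3416}}{\left(- \frac{4}{3} + \frac{1}{3} \cdot 4\right) - 338} = \frac{4775}{10248 \left(\left(- \frac{4}{3} + \frac{4}{3}\right) - 338\right)} = \frac{4775}{10248 \left(0 - 338\right)} = \frac{4775}{10248 \left(-338\right)} = \frac{4775}{10248} \left(- \frac{1}{338}\right) = - \frac{4775}{3463824}$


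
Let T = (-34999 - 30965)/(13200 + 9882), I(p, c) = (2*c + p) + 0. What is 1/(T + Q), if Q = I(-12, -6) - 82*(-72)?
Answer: 3847/22609366 ≈ 0.00017015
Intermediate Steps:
I(p, c) = p + 2*c (I(p, c) = (p + 2*c) + 0 = p + 2*c)
T = -10994/3847 (T = -65964/23082 = -65964*1/23082 = -10994/3847 ≈ -2.8578)
Q = 5880 (Q = (-12 + 2*(-6)) - 82*(-72) = (-12 - 12) + 5904 = -24 + 5904 = 5880)
1/(T + Q) = 1/(-10994/3847 + 5880) = 1/(22609366/3847) = 3847/22609366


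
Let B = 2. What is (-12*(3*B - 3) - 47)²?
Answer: 6889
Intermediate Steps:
(-12*(3*B - 3) - 47)² = (-12*(3*2 - 3) - 47)² = (-12*(6 - 3) - 47)² = (-12*3 - 47)² = (-36 - 47)² = (-83)² = 6889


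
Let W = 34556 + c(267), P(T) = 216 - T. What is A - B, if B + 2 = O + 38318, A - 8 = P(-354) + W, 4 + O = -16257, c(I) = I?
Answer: 13346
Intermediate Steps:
O = -16261 (O = -4 - 16257 = -16261)
W = 34823 (W = 34556 + 267 = 34823)
A = 35401 (A = 8 + ((216 - 1*(-354)) + 34823) = 8 + ((216 + 354) + 34823) = 8 + (570 + 34823) = 8 + 35393 = 35401)
B = 22055 (B = -2 + (-16261 + 38318) = -2 + 22057 = 22055)
A - B = 35401 - 1*22055 = 35401 - 22055 = 13346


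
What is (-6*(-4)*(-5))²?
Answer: 14400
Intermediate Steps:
(-6*(-4)*(-5))² = (24*(-5))² = (-120)² = 14400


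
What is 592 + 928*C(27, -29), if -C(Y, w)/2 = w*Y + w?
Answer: 1507664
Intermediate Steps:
C(Y, w) = -2*w - 2*Y*w (C(Y, w) = -2*(w*Y + w) = -2*(Y*w + w) = -2*(w + Y*w) = -2*w - 2*Y*w)
592 + 928*C(27, -29) = 592 + 928*(-2*(-29)*(1 + 27)) = 592 + 928*(-2*(-29)*28) = 592 + 928*1624 = 592 + 1507072 = 1507664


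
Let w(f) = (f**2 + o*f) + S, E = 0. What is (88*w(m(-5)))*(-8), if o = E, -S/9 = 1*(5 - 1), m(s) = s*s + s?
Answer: -256256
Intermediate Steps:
m(s) = s + s**2 (m(s) = s**2 + s = s + s**2)
S = -36 (S = -9*(5 - 1) = -9*4 = -36)
o = 0
w(f) = -36 + f**2 (w(f) = (f**2 + 0*f) - 36 = (f**2 + 0) - 36 = f**2 - 36 = -36 + f**2)
(88*w(m(-5)))*(-8) = (88*(-36 + (-5*(1 - 5))**2))*(-8) = (88*(-36 + (-5*(-4))**2))*(-8) = (88*(-36 + 20**2))*(-8) = (88*(-36 + 400))*(-8) = (88*364)*(-8) = 32032*(-8) = -256256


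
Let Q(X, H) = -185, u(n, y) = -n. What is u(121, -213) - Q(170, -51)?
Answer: 64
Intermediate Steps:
u(121, -213) - Q(170, -51) = -1*121 - 1*(-185) = -121 + 185 = 64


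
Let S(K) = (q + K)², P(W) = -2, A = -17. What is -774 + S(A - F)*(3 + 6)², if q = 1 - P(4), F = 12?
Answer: 53982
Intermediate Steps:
q = 3 (q = 1 - 1*(-2) = 1 + 2 = 3)
S(K) = (3 + K)²
-774 + S(A - F)*(3 + 6)² = -774 + (3 + (-17 - 1*12))²*(3 + 6)² = -774 + (3 + (-17 - 12))²*9² = -774 + (3 - 29)²*81 = -774 + (-26)²*81 = -774 + 676*81 = -774 + 54756 = 53982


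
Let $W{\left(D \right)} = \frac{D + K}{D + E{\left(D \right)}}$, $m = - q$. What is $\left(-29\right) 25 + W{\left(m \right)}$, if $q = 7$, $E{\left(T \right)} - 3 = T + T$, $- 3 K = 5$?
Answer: $- \frac{19562}{27} \approx -724.52$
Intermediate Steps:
$K = - \frac{5}{3}$ ($K = \left(- \frac{1}{3}\right) 5 = - \frac{5}{3} \approx -1.6667$)
$E{\left(T \right)} = 3 + 2 T$ ($E{\left(T \right)} = 3 + \left(T + T\right) = 3 + 2 T$)
$m = -7$ ($m = \left(-1\right) 7 = -7$)
$W{\left(D \right)} = \frac{- \frac{5}{3} + D}{3 + 3 D}$ ($W{\left(D \right)} = \frac{D - \frac{5}{3}}{D + \left(3 + 2 D\right)} = \frac{- \frac{5}{3} + D}{3 + 3 D}$)
$\left(-29\right) 25 + W{\left(m \right)} = \left(-29\right) 25 + \frac{-5 + 3 \left(-7\right)}{9 \left(1 - 7\right)} = -725 + \frac{-5 - 21}{9 \left(-6\right)} = -725 + \frac{1}{9} \left(- \frac{1}{6}\right) \left(-26\right) = -725 + \frac{13}{27} = - \frac{19562}{27}$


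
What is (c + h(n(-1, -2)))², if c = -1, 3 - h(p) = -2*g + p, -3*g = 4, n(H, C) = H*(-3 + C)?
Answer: 289/9 ≈ 32.111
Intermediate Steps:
g = -4/3 (g = -⅓*4 = -4/3 ≈ -1.3333)
h(p) = ⅓ - p (h(p) = 3 - (-2*(-4/3) + p) = 3 - (8/3 + p) = 3 + (-8/3 - p) = ⅓ - p)
(c + h(n(-1, -2)))² = (-1 + (⅓ - (-1)*(-3 - 2)))² = (-1 + (⅓ - (-1)*(-5)))² = (-1 + (⅓ - 1*5))² = (-1 + (⅓ - 5))² = (-1 - 14/3)² = (-17/3)² = 289/9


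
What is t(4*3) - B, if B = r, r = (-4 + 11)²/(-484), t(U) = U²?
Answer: 69745/484 ≈ 144.10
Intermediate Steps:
r = -49/484 (r = 7²*(-1/484) = 49*(-1/484) = -49/484 ≈ -0.10124)
B = -49/484 ≈ -0.10124
t(4*3) - B = (4*3)² - 1*(-49/484) = 12² + 49/484 = 144 + 49/484 = 69745/484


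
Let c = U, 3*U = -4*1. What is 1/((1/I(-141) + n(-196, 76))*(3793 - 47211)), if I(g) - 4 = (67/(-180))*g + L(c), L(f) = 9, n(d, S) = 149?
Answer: -3929/25420414058 ≈ -1.5456e-7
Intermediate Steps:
U = -4/3 (U = (-4*1)/3 = (⅓)*(-4) = -4/3 ≈ -1.3333)
c = -4/3 ≈ -1.3333
I(g) = 13 - 67*g/180 (I(g) = 4 + ((67/(-180))*g + 9) = 4 + ((67*(-1/180))*g + 9) = 4 + (-67*g/180 + 9) = 4 + (9 - 67*g/180) = 13 - 67*g/180)
1/((1/I(-141) + n(-196, 76))*(3793 - 47211)) = 1/((1/(13 - 67/180*(-141)) + 149)*(3793 - 47211)) = 1/((1/(13 + 3149/60) + 149)*(-43418)) = 1/((1/(3929/60) + 149)*(-43418)) = 1/((60/3929 + 149)*(-43418)) = 1/((585481/3929)*(-43418)) = 1/(-25420414058/3929) = -3929/25420414058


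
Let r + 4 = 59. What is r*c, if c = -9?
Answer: -495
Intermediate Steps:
r = 55 (r = -4 + 59 = 55)
r*c = 55*(-9) = -495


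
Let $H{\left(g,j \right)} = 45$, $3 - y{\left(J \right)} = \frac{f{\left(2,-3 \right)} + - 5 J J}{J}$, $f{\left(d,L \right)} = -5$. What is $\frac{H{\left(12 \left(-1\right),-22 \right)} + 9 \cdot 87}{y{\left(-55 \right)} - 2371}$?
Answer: $- \frac{4554}{14537} \approx -0.31327$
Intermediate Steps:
$y{\left(J \right)} = 3 - \frac{-5 - 5 J^{2}}{J}$ ($y{\left(J \right)} = 3 - \frac{-5 + - 5 J J}{J} = 3 - \frac{-5 - 5 J^{2}}{J}$)
$\frac{H{\left(12 \left(-1\right),-22 \right)} + 9 \cdot 87}{y{\left(-55 \right)} - 2371} = \frac{45 + 9 \cdot 87}{\left(3 + 5 \left(-55\right) + \frac{5}{-55}\right) - 2371} = \frac{45 + 783}{\left(3 - 275 + 5 \left(- \frac{1}{55}\right)\right) - 2371} = \frac{828}{\left(3 - 275 - \frac{1}{11}\right) - 2371} = \frac{828}{- \frac{2993}{11} - 2371} = \frac{828}{- \frac{29074}{11}} = 828 \left(- \frac{11}{29074}\right) = - \frac{4554}{14537}$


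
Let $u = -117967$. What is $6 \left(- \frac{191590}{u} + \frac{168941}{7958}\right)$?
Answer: $\frac{121668069}{887317} \approx 137.12$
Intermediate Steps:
$6 \left(- \frac{191590}{u} + \frac{168941}{7958}\right) = 6 \left(- \frac{191590}{-117967} + \frac{168941}{7958}\right) = 6 \left(\left(-191590\right) \left(- \frac{1}{117967}\right) + 168941 \cdot \frac{1}{7958}\right) = 6 \left(\frac{8330}{5129} + \frac{168941}{7958}\right) = 6 \cdot \frac{40556023}{1774634} = \frac{121668069}{887317}$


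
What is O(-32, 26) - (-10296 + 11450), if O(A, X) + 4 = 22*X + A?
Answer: -618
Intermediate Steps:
O(A, X) = -4 + A + 22*X (O(A, X) = -4 + (22*X + A) = -4 + (A + 22*X) = -4 + A + 22*X)
O(-32, 26) - (-10296 + 11450) = (-4 - 32 + 22*26) - (-10296 + 11450) = (-4 - 32 + 572) - 1*1154 = 536 - 1154 = -618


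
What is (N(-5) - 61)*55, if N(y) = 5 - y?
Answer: -2805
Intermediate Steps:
(N(-5) - 61)*55 = ((5 - 1*(-5)) - 61)*55 = ((5 + 5) - 61)*55 = (10 - 61)*55 = -51*55 = -2805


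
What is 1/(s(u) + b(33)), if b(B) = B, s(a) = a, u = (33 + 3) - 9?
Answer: 1/60 ≈ 0.016667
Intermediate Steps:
u = 27 (u = 36 - 9 = 27)
1/(s(u) + b(33)) = 1/(27 + 33) = 1/60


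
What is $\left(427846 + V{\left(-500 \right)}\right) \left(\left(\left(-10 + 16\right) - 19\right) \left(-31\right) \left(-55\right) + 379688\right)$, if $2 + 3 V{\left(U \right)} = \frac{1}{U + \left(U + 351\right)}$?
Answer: $\frac{99273990954783}{649} \approx 1.5296 \cdot 10^{11}$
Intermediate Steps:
$V{\left(U \right)} = - \frac{2}{3} + \frac{1}{3 \left(351 + 2 U\right)}$ ($V{\left(U \right)} = - \frac{2}{3} + \frac{1}{3 \left(U + \left(U + 351\right)\right)} = - \frac{2}{3} + \frac{1}{3 \left(U + \left(351 + U\right)\right)} = - \frac{2}{3} + \frac{1}{3 \left(351 + 2 U\right)}$)
$\left(427846 + V{\left(-500 \right)}\right) \left(\left(\left(-10 + 16\right) - 19\right) \left(-31\right) \left(-55\right) + 379688\right) = \left(427846 + \frac{-701 - -2000}{3 \left(351 + 2 \left(-500\right)\right)}\right) \left(\left(\left(-10 + 16\right) - 19\right) \left(-31\right) \left(-55\right) + 379688\right) = \left(427846 + \frac{-701 + 2000}{3 \left(351 - 1000\right)}\right) \left(\left(6 - 19\right) \left(-31\right) \left(-55\right) + 379688\right) = \left(427846 + \frac{1}{3} \frac{1}{-649} \cdot 1299\right) \left(\left(-13\right) \left(-31\right) \left(-55\right) + 379688\right) = \left(427846 + \frac{1}{3} \left(- \frac{1}{649}\right) 1299\right) \left(403 \left(-55\right) + 379688\right) = \left(427846 - \frac{433}{649}\right) \left(-22165 + 379688\right) = \frac{277671621}{649} \cdot 357523 = \frac{99273990954783}{649}$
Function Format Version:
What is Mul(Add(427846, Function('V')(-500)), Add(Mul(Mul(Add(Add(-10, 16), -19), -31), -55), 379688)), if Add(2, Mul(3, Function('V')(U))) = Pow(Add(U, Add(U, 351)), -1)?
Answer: Rational(99273990954783, 649) ≈ 1.5296e+11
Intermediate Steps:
Function('V')(U) = Add(Rational(-2, 3), Mul(Rational(1, 3), Pow(Add(351, Mul(2, U)), -1))) (Function('V')(U) = Add(Rational(-2, 3), Mul(Rational(1, 3), Pow(Add(U, Add(U, 351)), -1))) = Add(Rational(-2, 3), Mul(Rational(1, 3), Pow(Add(U, Add(351, U)), -1))) = Add(Rational(-2, 3), Mul(Rational(1, 3), Pow(Add(351, Mul(2, U)), -1))))
Mul(Add(427846, Function('V')(-500)), Add(Mul(Mul(Add(Add(-10, 16), -19), -31), -55), 379688)) = Mul(Add(427846, Mul(Rational(1, 3), Pow(Add(351, Mul(2, -500)), -1), Add(-701, Mul(-4, -500)))), Add(Mul(Mul(Add(Add(-10, 16), -19), -31), -55), 379688)) = Mul(Add(427846, Mul(Rational(1, 3), Pow(Add(351, -1000), -1), Add(-701, 2000))), Add(Mul(Mul(Add(6, -19), -31), -55), 379688)) = Mul(Add(427846, Mul(Rational(1, 3), Pow(-649, -1), 1299)), Add(Mul(Mul(-13, -31), -55), 379688)) = Mul(Add(427846, Mul(Rational(1, 3), Rational(-1, 649), 1299)), Add(Mul(403, -55), 379688)) = Mul(Add(427846, Rational(-433, 649)), Add(-22165, 379688)) = Mul(Rational(277671621, 649), 357523) = Rational(99273990954783, 649)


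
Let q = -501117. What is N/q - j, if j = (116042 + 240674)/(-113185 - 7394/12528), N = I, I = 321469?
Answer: 891810649084955/355289215397829 ≈ 2.5101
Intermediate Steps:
N = 321469
j = -2234469024/708994537 (j = 356716/(-113185 - 7394*1/12528) = 356716/(-113185 - 3697/6264) = 356716/(-708994537/6264) = 356716*(-6264/708994537) = -2234469024/708994537 ≈ -3.1516)
N/q - j = 321469/(-501117) - 1*(-2234469024/708994537) = 321469*(-1/501117) + 2234469024/708994537 = -321469/501117 + 2234469024/708994537 = 891810649084955/355289215397829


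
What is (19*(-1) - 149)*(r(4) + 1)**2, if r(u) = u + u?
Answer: -13608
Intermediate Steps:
r(u) = 2*u
(19*(-1) - 149)*(r(4) + 1)**2 = (19*(-1) - 149)*(2*4 + 1)**2 = (-19 - 149)*(8 + 1)**2 = -168*9**2 = -168*81 = -13608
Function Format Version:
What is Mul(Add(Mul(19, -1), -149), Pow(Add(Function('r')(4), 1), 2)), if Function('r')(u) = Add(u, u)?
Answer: -13608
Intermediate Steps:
Function('r')(u) = Mul(2, u)
Mul(Add(Mul(19, -1), -149), Pow(Add(Function('r')(4), 1), 2)) = Mul(Add(Mul(19, -1), -149), Pow(Add(Mul(2, 4), 1), 2)) = Mul(Add(-19, -149), Pow(Add(8, 1), 2)) = Mul(-168, Pow(9, 2)) = Mul(-168, 81) = -13608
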